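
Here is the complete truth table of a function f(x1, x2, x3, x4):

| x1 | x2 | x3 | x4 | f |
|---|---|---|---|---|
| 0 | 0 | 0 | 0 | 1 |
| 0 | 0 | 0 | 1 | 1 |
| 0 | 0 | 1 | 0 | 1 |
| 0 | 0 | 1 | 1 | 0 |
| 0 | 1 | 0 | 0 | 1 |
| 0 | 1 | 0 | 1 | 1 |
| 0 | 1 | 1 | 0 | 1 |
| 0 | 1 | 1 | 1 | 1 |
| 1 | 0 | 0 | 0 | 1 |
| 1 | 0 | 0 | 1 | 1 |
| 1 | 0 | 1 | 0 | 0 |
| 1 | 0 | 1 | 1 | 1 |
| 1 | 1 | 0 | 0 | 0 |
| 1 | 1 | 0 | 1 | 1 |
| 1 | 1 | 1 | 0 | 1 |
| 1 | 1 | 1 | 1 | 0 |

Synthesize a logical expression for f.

f(x1, x2, x3, x4) = ~((((((~x1 & ~x2) & x3) & x4) | (((x1 & ~x2) & x3) & ~x4)) | (((x1 & x2) & ~x3) & ~x4)) | (((x1 & x2) & x3) & x4))

There are just 4 zero rows: (0,0,1,1), (1,0,1,0), (1,1,0,0), (1,1,1,1). Their minterms are ¬x1·¬x2·x3·x4, x1·¬x2·x3·¬x4, x1·x2·¬x3·¬x4, x1·x2·x3·x4; the OR of those covers precisely the 0-outputs, and negating it yields f.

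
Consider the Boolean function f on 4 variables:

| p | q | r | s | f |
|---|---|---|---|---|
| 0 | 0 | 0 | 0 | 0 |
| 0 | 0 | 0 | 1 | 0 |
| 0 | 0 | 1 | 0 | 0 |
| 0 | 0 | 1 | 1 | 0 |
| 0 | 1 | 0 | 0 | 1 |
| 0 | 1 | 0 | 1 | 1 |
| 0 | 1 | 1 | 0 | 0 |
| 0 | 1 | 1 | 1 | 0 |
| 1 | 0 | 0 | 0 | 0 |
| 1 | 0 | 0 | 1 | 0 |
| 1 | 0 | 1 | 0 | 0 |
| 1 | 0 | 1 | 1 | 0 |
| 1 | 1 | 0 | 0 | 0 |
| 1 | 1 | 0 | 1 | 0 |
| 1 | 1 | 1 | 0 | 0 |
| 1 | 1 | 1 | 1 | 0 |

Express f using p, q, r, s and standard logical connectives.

f(p, q, r, s) = (((p' · q) · r') · s') + (((p' · q) · r') · s)

The 1-rows are (0,1,0,0), (0,1,0,1). Each contributes one minterm — ¬p·q·¬r·¬s; ¬p·q·¬r·s — and their disjunction is a sum-of-products form of f.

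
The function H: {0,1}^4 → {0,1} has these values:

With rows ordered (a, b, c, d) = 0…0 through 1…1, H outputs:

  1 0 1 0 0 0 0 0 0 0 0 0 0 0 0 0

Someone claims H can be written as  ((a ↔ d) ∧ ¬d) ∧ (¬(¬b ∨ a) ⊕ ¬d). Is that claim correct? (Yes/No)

Test each input against both H and the formula:
  a=0, b=0, c=0, d=0: formula gives 1, H = 1 ✓
  a=0, b=0, c=0, d=1: formula gives 0, H = 0 ✓
  a=0, b=0, c=1, d=0: formula gives 1, H = 1 ✓
  a=0, b=0, c=1, d=1: formula gives 0, H = 0 ✓
  … (the remaining 12 rows also agree.)
Every row agrees, so the formula is equivalent.

Yes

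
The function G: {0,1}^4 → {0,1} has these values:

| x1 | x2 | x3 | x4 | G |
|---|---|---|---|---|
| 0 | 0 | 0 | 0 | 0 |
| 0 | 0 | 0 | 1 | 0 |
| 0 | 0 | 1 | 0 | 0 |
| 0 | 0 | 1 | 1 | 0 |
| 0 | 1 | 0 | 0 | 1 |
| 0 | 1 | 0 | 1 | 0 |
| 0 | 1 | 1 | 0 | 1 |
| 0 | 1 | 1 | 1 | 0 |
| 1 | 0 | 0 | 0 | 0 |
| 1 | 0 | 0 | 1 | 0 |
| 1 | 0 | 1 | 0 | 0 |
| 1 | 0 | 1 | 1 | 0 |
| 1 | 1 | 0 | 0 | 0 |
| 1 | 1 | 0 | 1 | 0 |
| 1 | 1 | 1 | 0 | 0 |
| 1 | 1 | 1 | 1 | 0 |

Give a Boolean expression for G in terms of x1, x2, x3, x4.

The 1-rows are (0,1,0,0), (0,1,1,0). Each contributes one minterm — ¬x1·x2·¬x3·¬x4; ¬x1·x2·x3·¬x4 — and their disjunction is a sum-of-products form of G.

G(x1, x2, x3, x4) = (((NOT x1 AND x2) AND NOT x3) AND NOT x4) OR (((NOT x1 AND x2) AND x3) AND NOT x4)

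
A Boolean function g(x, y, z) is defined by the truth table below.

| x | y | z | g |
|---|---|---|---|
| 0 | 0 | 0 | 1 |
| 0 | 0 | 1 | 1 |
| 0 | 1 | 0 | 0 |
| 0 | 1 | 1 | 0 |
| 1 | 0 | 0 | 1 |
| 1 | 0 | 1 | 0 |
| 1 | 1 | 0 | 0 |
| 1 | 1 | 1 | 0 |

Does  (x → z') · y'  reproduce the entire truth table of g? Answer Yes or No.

Check the formula against g row by row:
  x=0, y=0, z=0: formula gives 1, g = 1 ✓
  x=0, y=0, z=1: formula gives 1, g = 1 ✓
  x=0, y=1, z=0: formula gives 0, g = 0 ✓
  x=0, y=1, z=1: formula gives 0, g = 0 ✓
  x=1, y=0, z=0: formula gives 1, g = 1 ✓
  … (the remaining 3 rows also agree.)
Every row agrees, so the formula is equivalent.

Yes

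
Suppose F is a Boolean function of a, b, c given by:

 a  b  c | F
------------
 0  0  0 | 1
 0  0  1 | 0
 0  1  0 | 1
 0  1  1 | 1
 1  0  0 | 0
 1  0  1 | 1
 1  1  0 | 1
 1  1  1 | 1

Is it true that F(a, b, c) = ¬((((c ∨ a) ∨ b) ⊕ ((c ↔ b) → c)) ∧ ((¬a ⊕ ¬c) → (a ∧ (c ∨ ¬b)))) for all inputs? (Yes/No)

Test each input against both F and the formula:
  a=0, b=0, c=0: formula gives 1, F = 1 ✓
  a=0, b=0, c=1: formula gives 1, but F = 0 ✗
Row (0,0,1) is a counterexample, so the formula is not equivalent to F.

No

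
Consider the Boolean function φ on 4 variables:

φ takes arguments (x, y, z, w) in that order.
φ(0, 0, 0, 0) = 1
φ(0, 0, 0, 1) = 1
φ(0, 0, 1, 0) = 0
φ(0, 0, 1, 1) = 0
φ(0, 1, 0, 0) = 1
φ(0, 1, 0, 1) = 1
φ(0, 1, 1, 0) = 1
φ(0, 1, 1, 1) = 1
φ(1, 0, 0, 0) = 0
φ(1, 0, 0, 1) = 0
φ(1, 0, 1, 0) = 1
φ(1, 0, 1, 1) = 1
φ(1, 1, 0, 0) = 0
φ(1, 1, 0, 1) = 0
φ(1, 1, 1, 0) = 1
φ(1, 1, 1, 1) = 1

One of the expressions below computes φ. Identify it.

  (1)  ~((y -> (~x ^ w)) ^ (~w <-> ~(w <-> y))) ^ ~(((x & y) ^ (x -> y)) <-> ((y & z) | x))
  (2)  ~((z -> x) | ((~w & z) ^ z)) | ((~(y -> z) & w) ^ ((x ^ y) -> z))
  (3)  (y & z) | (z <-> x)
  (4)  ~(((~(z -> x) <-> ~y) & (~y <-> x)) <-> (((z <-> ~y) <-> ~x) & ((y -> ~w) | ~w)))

3

(1) disagrees with φ on (0,0,1,0) (formula → 1, table → 0); rule it out.
(2) disagrees with φ on (0,0,1,0) (formula → 1, table → 0); rule it out.
(4) disagrees with φ on (0,0,0,0) (formula → 0, table → 1); rule it out.
That leaves (3). Evaluating it on every row reproduces the table of φ exactly.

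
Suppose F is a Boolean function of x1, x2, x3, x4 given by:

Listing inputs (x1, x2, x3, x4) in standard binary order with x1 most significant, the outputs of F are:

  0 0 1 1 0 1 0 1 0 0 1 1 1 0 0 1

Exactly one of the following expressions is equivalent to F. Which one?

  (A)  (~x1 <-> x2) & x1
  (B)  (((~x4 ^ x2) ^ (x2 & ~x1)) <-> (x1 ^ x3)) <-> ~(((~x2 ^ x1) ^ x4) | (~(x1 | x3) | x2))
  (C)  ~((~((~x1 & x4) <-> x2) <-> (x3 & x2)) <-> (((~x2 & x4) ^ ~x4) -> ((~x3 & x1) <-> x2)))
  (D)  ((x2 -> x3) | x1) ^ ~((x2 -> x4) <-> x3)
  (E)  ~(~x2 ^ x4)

D

(A) fails at (0,0,1,0): the formula yields 0, F is 1.
(B) fails at (0,0,0,0): the formula yields 1, F is 0.
(C) fails at (0,0,0,1): the formula yields 1, F is 0.
(E) fails at (0,0,0,1): the formula yields 1, F is 0.
Only (D) survives; checking it on all 16 rows confirms it matches F.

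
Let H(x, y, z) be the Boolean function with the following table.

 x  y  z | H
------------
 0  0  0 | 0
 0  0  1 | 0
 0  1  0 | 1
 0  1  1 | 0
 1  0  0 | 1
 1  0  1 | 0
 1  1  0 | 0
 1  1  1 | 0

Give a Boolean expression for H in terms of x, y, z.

H(x, y, z) = ((not x and y) and not z) or ((x and not y) and not z)

The 1-rows are (0,1,0), (1,0,0). Each contributes one minterm — ¬x·y·¬z; x·¬y·¬z — and their disjunction is a sum-of-products form of H.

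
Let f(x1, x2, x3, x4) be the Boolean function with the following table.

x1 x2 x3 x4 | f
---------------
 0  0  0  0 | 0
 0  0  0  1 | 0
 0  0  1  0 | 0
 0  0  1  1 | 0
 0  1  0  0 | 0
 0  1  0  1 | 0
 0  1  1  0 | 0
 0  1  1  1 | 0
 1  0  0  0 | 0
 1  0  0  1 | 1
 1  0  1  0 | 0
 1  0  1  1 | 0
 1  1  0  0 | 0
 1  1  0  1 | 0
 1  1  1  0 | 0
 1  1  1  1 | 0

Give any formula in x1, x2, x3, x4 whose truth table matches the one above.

f is 1 on exactly one input, (1,0,0,1), whose minterm is x1·¬x2·¬x3·x4. So f is just that conjunction.

f(x1, x2, x3, x4) = ((x1 · x2') · x3') · x4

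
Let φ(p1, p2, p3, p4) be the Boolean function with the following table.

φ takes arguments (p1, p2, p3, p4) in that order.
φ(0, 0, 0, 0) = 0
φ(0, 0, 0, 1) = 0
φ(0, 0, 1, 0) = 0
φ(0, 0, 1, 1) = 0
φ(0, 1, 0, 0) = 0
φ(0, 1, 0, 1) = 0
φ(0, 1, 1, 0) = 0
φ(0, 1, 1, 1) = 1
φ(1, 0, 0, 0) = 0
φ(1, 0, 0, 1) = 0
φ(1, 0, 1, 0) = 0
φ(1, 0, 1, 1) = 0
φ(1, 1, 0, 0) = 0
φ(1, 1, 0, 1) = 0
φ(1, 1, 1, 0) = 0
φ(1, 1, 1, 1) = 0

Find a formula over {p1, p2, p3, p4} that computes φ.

φ(p1, p2, p3, p4) = ((~p1 & p2) & p3) & p4

φ is 1 on exactly one input, (0,1,1,1), whose minterm is ¬p1·p2·p3·p4. So φ is just that conjunction.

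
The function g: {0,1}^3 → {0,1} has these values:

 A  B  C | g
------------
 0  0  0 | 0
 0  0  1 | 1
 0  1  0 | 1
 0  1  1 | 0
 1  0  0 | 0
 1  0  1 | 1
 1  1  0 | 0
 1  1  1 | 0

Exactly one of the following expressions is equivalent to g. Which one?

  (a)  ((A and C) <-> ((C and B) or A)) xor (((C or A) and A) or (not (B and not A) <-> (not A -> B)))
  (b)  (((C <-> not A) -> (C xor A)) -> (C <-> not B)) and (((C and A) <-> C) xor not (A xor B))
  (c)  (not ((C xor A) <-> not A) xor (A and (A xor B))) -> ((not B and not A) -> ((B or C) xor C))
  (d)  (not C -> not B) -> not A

b

(a) disagrees with g on (0,0,0) (formula → 1, table → 0); rule it out.
(c) disagrees with g on (0,1,1) (formula → 1, table → 0); rule it out.
(d) disagrees with g on (0,0,0) (formula → 1, table → 0); rule it out.
Only (b) survives; checking it on all 8 rows confirms it matches g.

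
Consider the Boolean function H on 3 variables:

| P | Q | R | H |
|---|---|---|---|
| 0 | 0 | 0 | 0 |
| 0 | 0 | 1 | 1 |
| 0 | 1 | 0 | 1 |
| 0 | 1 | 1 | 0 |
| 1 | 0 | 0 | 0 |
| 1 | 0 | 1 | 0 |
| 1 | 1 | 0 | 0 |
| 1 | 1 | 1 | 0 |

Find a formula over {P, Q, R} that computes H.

Collect the rows where H=1 — (0,0,1), (0,1,0) — and write one minterm per row: ¬P·¬Q·R, ¬P·Q·¬R. Their union (logical OR) reproduces the table exactly.

H(P, Q, R) = ((¬P ∧ ¬Q) ∧ R) ∨ ((¬P ∧ Q) ∧ ¬R)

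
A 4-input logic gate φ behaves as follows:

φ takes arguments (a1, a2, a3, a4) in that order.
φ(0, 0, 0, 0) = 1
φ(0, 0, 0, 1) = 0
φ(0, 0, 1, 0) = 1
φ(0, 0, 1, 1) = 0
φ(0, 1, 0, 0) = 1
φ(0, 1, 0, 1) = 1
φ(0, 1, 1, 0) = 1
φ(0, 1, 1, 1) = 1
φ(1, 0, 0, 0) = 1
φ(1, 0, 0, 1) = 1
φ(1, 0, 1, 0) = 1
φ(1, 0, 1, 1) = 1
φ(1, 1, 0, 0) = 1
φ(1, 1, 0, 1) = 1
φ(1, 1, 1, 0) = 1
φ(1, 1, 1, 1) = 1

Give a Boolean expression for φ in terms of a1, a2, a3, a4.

φ(a1, a2, a3, a4) = not ((((not a1 and not a2) and not a3) and a4) or (((not a1 and not a2) and a3) and a4))

There are just 2 zero rows: (0,0,0,1), (0,0,1,1). Their minterms are ¬a1·¬a2·¬a3·a4, ¬a1·¬a2·a3·a4; the OR of those covers precisely the 0-outputs, and negating it yields φ.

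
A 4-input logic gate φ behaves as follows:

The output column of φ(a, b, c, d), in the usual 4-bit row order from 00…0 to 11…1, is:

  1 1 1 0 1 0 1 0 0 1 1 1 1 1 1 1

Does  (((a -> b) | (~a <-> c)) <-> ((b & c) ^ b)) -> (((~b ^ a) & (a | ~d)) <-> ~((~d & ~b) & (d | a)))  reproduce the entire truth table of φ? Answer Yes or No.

No

Evaluate (((a -> b) | (~a <-> c)) <-> ((b & c) ^ b)) -> (((~b ^ a) & (a | ~d)) <-> ~((~d & ~b) & (d | a))) on each row and compare to φ:
  a=0, b=0, c=0, d=0: formula gives 1, φ = 1 ✓
  a=0, b=0, c=0, d=1: formula gives 1, φ = 1 ✓
  a=0, b=0, c=1, d=0: formula gives 1, φ = 1 ✓
  a=0, b=0, c=1, d=1: formula gives 1, but φ = 0 ✗
A single disagreement suffices: at (0,0,1,1) they differ, so the formula does not compute φ.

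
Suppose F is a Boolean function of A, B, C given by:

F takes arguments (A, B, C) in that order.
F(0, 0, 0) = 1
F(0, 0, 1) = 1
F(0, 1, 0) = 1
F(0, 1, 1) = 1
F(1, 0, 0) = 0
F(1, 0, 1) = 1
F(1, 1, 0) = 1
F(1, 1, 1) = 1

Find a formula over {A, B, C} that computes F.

F(A, B, C) = ((A · B') · C')'

F is 0 on exactly one input, (1,0,0), whose minterm is A·¬B·¬C. So F is the negation of that single conjunction.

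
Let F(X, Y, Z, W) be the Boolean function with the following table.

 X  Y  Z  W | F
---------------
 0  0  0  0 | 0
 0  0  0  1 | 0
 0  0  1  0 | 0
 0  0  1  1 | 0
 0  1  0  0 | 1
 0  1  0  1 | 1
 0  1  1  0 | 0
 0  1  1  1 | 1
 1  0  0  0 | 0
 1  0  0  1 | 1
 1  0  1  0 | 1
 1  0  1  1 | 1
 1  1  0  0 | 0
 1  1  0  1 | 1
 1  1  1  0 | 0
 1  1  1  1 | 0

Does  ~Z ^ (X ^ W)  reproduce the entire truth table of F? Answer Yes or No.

Test each input against both F and the formula:
  X=0, Y=0, Z=0, W=0: formula gives 1, but F = 0 ✗
Row (0,0,0,0) is a counterexample, so the formula is not equivalent to F.

No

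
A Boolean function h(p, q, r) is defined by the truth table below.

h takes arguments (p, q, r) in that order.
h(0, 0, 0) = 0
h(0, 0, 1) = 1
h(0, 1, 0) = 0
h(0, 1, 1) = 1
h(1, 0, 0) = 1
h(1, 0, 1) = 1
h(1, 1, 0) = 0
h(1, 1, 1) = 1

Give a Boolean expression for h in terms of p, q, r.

The 0-rows are (0,0,0), (0,1,0), (1,1,0). Take each as a conjunction (¬p·¬q·¬r, ¬p·q·¬r, p·q·¬r), form their disjunction, and complement — that gives a formula that is 1 everywhere h is.

h(p, q, r) = ((((p' · q') · r') + ((p' · q) · r')) + ((p · q) · r'))'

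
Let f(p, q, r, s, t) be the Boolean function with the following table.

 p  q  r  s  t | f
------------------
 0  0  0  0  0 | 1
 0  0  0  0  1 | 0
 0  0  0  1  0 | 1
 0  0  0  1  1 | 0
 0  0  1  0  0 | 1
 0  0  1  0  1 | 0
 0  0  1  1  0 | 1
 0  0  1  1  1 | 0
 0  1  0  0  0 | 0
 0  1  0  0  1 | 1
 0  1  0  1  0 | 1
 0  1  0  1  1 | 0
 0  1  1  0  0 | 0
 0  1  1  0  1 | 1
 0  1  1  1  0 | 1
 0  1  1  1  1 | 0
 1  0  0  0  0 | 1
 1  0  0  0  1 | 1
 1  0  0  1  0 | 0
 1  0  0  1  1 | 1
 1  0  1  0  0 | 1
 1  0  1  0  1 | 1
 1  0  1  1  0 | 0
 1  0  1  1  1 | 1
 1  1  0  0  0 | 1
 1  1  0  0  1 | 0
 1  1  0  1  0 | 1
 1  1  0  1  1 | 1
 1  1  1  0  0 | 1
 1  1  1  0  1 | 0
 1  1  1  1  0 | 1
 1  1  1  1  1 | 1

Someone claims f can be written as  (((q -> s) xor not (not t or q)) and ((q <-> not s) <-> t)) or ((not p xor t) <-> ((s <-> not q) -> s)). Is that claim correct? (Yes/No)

Check the formula against f row by row:
  p=0, q=0, r=0, s=0, t=0: formula gives 1, f = 1 ✓
  p=0, q=0, r=0, s=0, t=1: formula gives 0, f = 0 ✓
  p=0, q=0, r=0, s=1, t=0: formula gives 1, f = 1 ✓
  p=0, q=0, r=0, s=1, t=1: formula gives 0, f = 0 ✓
  … (the remaining 28 rows also agree.)
Every row agrees, so the formula is equivalent.

Yes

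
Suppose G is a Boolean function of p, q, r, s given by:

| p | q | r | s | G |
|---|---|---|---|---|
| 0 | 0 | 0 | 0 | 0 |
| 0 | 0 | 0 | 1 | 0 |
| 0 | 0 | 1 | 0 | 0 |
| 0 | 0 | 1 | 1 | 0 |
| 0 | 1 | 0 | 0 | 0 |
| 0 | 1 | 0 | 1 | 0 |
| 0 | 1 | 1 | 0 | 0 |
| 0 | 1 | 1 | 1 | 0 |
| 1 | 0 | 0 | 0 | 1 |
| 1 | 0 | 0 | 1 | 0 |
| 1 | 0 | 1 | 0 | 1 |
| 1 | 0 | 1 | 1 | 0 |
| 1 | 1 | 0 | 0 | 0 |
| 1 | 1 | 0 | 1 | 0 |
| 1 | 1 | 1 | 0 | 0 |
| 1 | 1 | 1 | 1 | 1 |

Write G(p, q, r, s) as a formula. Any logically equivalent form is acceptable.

The 1-rows are (1,0,0,0), (1,0,1,0), (1,1,1,1). Each contributes one minterm — p·¬q·¬r·¬s; p·¬q·r·¬s; p·q·r·s — and their disjunction is a sum-of-products form of G.

G(p, q, r, s) = ((((p & ~q) & ~r) & ~s) | (((p & ~q) & r) & ~s)) | (((p & q) & r) & s)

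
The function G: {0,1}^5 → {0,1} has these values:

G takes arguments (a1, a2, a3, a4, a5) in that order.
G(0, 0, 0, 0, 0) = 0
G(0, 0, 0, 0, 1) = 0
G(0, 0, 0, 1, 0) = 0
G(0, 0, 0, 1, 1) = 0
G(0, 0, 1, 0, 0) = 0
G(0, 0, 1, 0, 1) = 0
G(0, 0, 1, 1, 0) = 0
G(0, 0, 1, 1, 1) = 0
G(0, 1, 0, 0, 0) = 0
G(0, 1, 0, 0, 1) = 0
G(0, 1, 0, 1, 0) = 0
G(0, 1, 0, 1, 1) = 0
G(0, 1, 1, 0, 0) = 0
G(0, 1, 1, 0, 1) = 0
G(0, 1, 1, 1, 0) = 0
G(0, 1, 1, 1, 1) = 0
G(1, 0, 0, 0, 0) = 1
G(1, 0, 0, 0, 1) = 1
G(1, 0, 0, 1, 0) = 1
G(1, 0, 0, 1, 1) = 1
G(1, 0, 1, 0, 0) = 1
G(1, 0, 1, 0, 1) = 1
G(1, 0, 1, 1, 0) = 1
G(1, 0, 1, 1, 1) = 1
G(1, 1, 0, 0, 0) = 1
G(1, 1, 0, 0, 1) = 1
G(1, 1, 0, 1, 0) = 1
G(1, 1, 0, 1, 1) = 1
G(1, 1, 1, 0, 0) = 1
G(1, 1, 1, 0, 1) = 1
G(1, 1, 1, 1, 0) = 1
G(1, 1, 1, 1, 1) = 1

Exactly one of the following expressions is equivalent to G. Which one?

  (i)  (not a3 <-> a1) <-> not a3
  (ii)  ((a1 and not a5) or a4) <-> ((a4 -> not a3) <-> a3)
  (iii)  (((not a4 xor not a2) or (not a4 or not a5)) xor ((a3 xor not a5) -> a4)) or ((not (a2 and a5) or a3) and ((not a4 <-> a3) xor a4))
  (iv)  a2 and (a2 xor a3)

(ii): at (0,0,0,0,0) it gives 1, but G = 0 — eliminated.
(iii): at (0,0,0,0,0) it gives 1, but G = 0 — eliminated.
(iv): at (0,1,0,0,0) it gives 1, but G = 0 — eliminated.
(i) is the remaining candidate, and it agrees with G on all 32 inputs.

i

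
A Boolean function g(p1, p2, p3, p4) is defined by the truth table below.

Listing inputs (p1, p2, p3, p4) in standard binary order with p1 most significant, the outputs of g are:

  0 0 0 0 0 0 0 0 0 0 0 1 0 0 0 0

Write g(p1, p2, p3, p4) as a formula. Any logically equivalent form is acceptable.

Only row (1,0,1,1) gives 1. That row's minterm p1·¬p2·p3·p4 is g directly.

g(p1, p2, p3, p4) = ((p1 · p2') · p3) · p4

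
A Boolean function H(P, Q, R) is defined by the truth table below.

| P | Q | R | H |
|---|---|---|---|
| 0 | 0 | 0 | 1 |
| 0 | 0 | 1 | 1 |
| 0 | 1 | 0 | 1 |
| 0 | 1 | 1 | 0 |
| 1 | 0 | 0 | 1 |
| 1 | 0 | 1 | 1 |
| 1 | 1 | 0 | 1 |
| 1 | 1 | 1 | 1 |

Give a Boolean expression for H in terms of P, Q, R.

H(P, Q, R) = ~((~P & Q) & R)

H is 0 on exactly one input, (0,1,1), whose minterm is ¬P·Q·R. So H is the negation of that single conjunction.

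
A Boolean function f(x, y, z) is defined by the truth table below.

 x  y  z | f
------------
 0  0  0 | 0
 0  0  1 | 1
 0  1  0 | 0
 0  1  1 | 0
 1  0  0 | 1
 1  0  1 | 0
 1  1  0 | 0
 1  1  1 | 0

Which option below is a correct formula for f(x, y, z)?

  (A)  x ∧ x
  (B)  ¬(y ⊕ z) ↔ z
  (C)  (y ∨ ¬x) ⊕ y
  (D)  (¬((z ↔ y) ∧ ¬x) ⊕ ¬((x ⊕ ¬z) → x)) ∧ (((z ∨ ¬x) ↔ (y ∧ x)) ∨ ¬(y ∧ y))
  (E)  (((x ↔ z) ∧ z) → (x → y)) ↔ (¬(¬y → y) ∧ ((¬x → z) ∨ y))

(A): at (0,0,1) it gives 0, but f = 1 — eliminated.
(B): at (0,0,1) it gives 0, but f = 1 — eliminated.
(C): at (0,0,0) it gives 1, but f = 0 — eliminated.
(D): at (0,0,0) it gives 1, but f = 0 — eliminated.
Only (E) survives; checking it on all 8 rows confirms it matches f.

E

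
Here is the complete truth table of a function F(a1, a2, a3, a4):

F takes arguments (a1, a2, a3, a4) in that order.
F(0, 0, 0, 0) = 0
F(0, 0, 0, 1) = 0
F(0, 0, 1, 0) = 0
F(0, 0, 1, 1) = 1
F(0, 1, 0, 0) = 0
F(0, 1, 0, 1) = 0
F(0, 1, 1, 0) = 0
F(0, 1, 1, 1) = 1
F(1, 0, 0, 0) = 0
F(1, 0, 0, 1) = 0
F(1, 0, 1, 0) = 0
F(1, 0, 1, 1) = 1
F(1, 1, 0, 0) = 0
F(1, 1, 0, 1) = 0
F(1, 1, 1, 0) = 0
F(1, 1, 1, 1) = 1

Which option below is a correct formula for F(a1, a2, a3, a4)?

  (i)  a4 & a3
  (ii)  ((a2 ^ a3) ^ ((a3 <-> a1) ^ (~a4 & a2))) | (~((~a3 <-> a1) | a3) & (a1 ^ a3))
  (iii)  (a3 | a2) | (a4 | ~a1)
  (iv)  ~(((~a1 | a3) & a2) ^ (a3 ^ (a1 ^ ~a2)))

i

(ii): at (0,0,0,0) it gives 1, but F = 0 — eliminated.
(iii): at (0,0,0,0) it gives 1, but F = 0 — eliminated.
(iv): at (0,0,1,0) it gives 1, but F = 0 — eliminated.
Only (i) survives; checking it on all 16 rows confirms it matches F.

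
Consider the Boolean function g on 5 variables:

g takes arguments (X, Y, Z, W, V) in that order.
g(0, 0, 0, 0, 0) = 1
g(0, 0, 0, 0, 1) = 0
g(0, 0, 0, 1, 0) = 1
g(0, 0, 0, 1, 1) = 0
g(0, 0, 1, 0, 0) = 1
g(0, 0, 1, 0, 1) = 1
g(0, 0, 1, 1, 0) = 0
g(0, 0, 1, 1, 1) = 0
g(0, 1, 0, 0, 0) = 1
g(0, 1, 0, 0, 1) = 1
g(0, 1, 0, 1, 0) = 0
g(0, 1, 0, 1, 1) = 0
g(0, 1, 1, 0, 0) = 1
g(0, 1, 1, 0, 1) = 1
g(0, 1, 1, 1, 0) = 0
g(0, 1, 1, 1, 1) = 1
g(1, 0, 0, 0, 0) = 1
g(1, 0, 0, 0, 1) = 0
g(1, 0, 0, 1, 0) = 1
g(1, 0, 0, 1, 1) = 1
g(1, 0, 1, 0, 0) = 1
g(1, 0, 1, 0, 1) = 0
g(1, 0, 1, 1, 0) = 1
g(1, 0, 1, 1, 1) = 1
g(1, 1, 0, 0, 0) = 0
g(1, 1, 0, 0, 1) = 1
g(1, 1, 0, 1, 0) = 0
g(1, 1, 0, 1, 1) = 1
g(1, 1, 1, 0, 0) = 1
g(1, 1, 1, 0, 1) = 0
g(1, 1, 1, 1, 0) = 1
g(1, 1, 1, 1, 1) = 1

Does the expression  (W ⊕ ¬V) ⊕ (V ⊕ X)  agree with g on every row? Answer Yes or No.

Evaluate (W ⊕ ¬V) ⊕ (V ⊕ X) on each row and compare to g:
  X=0, Y=0, Z=0, W=0, V=0: formula gives 1, g = 1 ✓
  X=0, Y=0, Z=0, W=0, V=1: formula gives 1, but g = 0 ✗
Since they disagree at (0,0,0,0,1), the expression is not a correct formula for g.

No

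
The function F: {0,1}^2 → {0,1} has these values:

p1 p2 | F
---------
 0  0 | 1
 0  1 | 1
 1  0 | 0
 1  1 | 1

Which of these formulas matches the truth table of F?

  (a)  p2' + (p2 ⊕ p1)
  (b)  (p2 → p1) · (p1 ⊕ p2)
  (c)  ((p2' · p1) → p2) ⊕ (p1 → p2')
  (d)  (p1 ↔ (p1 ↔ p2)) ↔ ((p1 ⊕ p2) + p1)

(a): at (1,0) it gives 1, but F = 0 — eliminated.
(b): at (0,0) it gives 0, but F = 1 — eliminated.
(c): at (0,0) it gives 0, but F = 1 — eliminated.
That leaves (d). Evaluating it on every row reproduces the table of F exactly.

d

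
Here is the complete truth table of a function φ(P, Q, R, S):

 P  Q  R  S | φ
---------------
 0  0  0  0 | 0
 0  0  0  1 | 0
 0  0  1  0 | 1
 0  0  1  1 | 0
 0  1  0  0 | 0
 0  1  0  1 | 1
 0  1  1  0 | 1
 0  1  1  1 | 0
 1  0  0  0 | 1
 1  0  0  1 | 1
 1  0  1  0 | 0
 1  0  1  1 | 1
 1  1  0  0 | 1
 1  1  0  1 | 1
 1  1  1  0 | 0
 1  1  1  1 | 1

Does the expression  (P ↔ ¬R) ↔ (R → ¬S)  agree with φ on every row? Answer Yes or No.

Evaluate (P ↔ ¬R) ↔ (R → ¬S) on each row and compare to φ:
  P=0, Q=0, R=0, S=0: formula gives 0, φ = 0 ✓
  P=0, Q=0, R=0, S=1: formula gives 0, φ = 0 ✓
  P=0, Q=0, R=1, S=0: formula gives 1, φ = 1 ✓
  P=0, Q=0, R=1, S=1: formula gives 0, φ = 0 ✓
  …
  P=0, Q=1, R=0, S=1: formula gives 0, but φ = 1 ✗
Row (0,1,0,1) is a counterexample, so the formula is not equivalent to φ.

No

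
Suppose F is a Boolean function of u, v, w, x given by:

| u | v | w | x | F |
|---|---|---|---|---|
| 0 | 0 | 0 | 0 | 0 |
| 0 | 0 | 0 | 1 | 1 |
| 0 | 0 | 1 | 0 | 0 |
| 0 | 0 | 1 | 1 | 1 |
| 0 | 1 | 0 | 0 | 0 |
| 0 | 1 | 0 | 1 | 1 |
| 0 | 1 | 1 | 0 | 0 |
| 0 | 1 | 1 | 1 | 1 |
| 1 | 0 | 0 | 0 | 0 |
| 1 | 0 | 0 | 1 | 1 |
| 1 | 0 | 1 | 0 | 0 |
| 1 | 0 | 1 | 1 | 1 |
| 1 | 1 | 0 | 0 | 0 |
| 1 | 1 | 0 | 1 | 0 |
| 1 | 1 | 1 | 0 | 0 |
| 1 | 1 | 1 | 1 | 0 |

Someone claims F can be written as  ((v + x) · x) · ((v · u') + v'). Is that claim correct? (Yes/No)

Yes

Check the formula against F row by row:
  u=0, v=0, w=0, x=0: formula gives 0, F = 0 ✓
  u=0, v=0, w=0, x=1: formula gives 1, F = 1 ✓
  u=0, v=0, w=1, x=0: formula gives 0, F = 0 ✓
  u=0, v=0, w=1, x=1: formula gives 1, F = 1 ✓
  …and likewise for the remaining 12 rows.
All 16 rows match — the expression computes F exactly.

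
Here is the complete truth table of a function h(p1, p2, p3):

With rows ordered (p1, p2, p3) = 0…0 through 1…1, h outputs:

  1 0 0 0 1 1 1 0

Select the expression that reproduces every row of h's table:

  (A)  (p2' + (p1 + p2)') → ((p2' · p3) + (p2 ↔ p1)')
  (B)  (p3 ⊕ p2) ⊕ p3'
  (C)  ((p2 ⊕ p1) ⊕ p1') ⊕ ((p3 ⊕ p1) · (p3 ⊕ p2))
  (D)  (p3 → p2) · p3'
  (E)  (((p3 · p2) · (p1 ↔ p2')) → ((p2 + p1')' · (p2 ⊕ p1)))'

C

(A): at (0,0,0) it gives 0, but h = 1 — eliminated.
(B): at (0,0,1) it gives 1, but h = 0 — eliminated.
(D): at (0,1,0) it gives 1, but h = 0 — eliminated.
(E): at (0,0,0) it gives 0, but h = 1 — eliminated.
(C) is the remaining candidate, and it agrees with h on all 8 inputs.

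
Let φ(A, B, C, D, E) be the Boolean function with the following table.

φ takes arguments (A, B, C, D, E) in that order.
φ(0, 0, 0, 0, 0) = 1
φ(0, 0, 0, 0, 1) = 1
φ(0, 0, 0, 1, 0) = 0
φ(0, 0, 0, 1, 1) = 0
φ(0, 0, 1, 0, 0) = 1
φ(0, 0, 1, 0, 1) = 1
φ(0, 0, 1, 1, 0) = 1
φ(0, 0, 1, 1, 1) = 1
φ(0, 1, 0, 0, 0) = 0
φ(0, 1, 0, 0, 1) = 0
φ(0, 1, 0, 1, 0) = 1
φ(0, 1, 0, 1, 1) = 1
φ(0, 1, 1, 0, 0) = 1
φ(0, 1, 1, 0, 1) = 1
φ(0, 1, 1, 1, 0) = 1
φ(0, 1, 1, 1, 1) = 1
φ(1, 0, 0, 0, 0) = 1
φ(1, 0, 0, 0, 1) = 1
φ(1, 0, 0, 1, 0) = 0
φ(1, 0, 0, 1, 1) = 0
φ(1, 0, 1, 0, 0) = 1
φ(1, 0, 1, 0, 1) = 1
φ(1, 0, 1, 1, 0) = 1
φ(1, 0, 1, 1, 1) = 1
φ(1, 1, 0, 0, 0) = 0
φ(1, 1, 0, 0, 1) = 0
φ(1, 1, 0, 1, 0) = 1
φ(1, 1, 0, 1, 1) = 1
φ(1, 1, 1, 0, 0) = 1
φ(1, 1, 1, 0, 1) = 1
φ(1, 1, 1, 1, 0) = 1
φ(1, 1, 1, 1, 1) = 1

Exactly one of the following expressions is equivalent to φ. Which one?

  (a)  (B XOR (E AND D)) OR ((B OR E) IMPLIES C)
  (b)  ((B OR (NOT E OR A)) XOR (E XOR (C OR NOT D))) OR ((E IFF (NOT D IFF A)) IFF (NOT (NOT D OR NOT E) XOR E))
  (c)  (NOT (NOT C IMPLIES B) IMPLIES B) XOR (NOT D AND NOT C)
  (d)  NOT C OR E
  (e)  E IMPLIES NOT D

(a) disagrees with φ on (0,0,0,0,1) (formula → 0, table → 1); rule it out.
(b) disagrees with φ on (0,0,0,0,0) (formula → 0, table → 1); rule it out.
(d) disagrees with φ on (0,0,0,1,0) (formula → 1, table → 0); rule it out.
(e) disagrees with φ on (0,0,0,1,0) (formula → 1, table → 0); rule it out.
(c) is the remaining candidate, and it agrees with φ on all 32 inputs.

c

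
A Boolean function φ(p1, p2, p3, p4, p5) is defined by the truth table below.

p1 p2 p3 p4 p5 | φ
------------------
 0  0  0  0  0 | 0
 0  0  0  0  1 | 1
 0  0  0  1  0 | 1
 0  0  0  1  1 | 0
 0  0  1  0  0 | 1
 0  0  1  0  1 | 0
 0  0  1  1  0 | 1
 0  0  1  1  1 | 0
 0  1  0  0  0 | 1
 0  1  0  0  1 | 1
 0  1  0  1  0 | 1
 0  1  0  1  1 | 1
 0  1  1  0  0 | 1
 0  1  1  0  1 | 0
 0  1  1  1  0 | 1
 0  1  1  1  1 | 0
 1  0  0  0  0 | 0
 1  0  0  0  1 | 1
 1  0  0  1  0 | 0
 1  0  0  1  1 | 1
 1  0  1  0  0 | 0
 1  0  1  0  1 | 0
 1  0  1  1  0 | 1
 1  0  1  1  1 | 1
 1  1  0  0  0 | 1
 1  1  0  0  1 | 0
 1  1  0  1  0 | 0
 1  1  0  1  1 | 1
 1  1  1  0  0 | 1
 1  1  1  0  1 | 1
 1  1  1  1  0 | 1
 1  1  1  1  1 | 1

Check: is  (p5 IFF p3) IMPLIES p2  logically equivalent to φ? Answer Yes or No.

Check the formula against φ row by row:
  p1=0, p2=0, p3=0, p4=0, p5=0: formula gives 0, φ = 0 ✓
  p1=0, p2=0, p3=0, p4=0, p5=1: formula gives 1, φ = 1 ✓
  p1=0, p2=0, p3=0, p4=1, p5=0: formula gives 0, but φ = 1 ✗
Since they disagree at (0,0,0,1,0), the expression is not a correct formula for φ.

No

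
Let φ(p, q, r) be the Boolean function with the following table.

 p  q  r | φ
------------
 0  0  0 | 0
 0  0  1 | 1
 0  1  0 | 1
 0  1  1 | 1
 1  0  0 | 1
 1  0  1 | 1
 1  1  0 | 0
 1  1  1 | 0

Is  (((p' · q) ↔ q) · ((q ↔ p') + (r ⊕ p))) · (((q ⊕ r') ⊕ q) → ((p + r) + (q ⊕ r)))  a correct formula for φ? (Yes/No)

Yes

Evaluate (((p' · q) ↔ q) · ((q ↔ p') + (r ⊕ p))) · (((q ⊕ r') ⊕ q) → ((p + r) + (q ⊕ r))) on each row and compare to φ:
  p=0, q=0, r=0: formula gives 0, φ = 0 ✓
  p=0, q=0, r=1: formula gives 1, φ = 1 ✓
  p=0, q=1, r=0: formula gives 1, φ = 1 ✓
  p=0, q=1, r=1: formula gives 1, φ = 1 ✓
  p=1, q=0, r=0: formula gives 1, φ = 1 ✓
  … (the remaining 3 rows also agree.)
Every row agrees, so the formula is equivalent.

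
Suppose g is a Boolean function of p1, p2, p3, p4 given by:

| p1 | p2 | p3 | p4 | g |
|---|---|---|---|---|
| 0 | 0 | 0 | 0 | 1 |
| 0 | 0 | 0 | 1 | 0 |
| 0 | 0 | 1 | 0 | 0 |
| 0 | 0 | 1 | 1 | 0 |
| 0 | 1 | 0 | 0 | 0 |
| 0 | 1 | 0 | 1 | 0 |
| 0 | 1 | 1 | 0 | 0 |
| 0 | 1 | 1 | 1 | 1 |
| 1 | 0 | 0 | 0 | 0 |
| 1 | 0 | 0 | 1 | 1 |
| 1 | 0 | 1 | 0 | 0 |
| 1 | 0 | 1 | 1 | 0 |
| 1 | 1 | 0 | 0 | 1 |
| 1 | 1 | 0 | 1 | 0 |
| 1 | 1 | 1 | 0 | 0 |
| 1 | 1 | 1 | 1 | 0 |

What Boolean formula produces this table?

g=1 on 4 inputs: (0,0,0,0), (0,1,1,1), (1,0,0,1), (1,1,0,0). Reading each as a conjunction of literals (¬p1·¬p2·¬p3·¬p4, ¬p1·p2·p3·p4, p1·¬p2·¬p3·p4, p1·p2·¬p3·¬p4) and taking the OR gives the canonical DNF.

g(p1, p2, p3, p4) = (((((NOT p1 AND NOT p2) AND NOT p3) AND NOT p4) OR (((NOT p1 AND p2) AND p3) AND p4)) OR (((p1 AND NOT p2) AND NOT p3) AND p4)) OR (((p1 AND p2) AND NOT p3) AND NOT p4)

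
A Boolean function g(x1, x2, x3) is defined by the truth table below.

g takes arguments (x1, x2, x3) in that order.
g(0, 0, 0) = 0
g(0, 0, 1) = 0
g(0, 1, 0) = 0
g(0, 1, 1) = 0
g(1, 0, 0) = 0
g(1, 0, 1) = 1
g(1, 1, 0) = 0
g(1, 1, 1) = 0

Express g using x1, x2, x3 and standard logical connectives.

Only row (1,0,1) gives 1. That row's minterm x1·¬x2·x3 is g directly.

g(x1, x2, x3) = (x1 and not x2) and x3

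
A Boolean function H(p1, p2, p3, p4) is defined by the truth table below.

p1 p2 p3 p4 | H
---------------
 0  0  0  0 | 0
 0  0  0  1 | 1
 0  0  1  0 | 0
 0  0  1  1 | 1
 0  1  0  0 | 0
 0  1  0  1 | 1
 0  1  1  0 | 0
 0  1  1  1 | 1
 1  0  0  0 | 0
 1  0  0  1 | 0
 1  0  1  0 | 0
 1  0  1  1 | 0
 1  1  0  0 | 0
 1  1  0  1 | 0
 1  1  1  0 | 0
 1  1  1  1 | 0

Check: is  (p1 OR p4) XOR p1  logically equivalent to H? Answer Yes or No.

Yes

Check the formula against H row by row:
  p1=0, p2=0, p3=0, p4=0: formula gives 0, H = 0 ✓
  p1=0, p2=0, p3=0, p4=1: formula gives 1, H = 1 ✓
  p1=0, p2=0, p3=1, p4=0: formula gives 0, H = 0 ✓
  p1=0, p2=0, p3=1, p4=1: formula gives 1, H = 1 ✓
  …and likewise for the remaining 12 rows.
All 16 rows match — the expression computes H exactly.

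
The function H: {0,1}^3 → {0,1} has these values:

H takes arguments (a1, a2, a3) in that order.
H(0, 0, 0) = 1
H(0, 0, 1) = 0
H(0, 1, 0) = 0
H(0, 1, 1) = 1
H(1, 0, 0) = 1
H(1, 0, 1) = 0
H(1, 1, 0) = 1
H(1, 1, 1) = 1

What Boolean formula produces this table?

There are just 3 zero rows: (0,0,1), (0,1,0), (1,0,1). Their minterms are ¬a1·¬a2·a3, ¬a1·a2·¬a3, a1·¬a2·a3; the OR of those covers precisely the 0-outputs, and negating it yields H.

H(a1, a2, a3) = ~((((~a1 & ~a2) & a3) | ((~a1 & a2) & ~a3)) | ((a1 & ~a2) & a3))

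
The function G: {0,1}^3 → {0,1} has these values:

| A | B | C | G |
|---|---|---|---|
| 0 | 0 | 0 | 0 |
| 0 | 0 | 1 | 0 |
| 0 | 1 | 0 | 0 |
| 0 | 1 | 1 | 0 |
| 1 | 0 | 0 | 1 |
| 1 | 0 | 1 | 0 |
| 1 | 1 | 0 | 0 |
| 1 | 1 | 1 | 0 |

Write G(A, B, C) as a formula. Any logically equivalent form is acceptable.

G(A, B, C) = (A · B') · C'

Only row (1,0,0) gives 1. That row's minterm A·¬B·¬C is G directly.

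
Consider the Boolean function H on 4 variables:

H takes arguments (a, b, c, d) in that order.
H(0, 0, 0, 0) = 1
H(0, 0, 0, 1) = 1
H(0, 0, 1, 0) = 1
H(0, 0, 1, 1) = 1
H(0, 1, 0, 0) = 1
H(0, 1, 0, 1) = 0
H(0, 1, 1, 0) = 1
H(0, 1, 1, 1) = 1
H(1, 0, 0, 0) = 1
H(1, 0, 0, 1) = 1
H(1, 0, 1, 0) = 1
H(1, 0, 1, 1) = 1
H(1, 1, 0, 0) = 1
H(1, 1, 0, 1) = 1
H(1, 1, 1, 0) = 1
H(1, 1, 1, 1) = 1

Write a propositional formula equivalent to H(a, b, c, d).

H(a, b, c, d) = (((a' · b) · c') · d)'

H is 0 on exactly one input, (0,1,0,1), whose minterm is ¬a·b·¬c·d. So H is the negation of that single conjunction.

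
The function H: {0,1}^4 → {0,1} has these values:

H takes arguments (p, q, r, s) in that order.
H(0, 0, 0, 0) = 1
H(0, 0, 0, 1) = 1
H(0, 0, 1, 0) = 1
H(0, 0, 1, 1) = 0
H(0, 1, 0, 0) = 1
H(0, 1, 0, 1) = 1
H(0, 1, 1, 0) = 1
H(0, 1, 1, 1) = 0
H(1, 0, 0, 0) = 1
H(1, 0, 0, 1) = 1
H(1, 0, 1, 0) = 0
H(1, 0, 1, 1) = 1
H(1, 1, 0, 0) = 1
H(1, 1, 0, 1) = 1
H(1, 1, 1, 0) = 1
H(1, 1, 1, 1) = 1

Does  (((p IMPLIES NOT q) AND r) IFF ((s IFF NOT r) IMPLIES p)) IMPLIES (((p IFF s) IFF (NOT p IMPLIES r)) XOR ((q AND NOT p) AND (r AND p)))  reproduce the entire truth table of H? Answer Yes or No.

Yes

Check the formula against H row by row:
  p=0, q=0, r=0, s=0: formula gives 1, H = 1 ✓
  p=0, q=0, r=0, s=1: formula gives 1, H = 1 ✓
  p=0, q=0, r=1, s=0: formula gives 1, H = 1 ✓
  p=0, q=0, r=1, s=1: formula gives 0, H = 0 ✓
  … (the remaining 12 rows also agree.)
No disagreement on any input; they are logically equivalent.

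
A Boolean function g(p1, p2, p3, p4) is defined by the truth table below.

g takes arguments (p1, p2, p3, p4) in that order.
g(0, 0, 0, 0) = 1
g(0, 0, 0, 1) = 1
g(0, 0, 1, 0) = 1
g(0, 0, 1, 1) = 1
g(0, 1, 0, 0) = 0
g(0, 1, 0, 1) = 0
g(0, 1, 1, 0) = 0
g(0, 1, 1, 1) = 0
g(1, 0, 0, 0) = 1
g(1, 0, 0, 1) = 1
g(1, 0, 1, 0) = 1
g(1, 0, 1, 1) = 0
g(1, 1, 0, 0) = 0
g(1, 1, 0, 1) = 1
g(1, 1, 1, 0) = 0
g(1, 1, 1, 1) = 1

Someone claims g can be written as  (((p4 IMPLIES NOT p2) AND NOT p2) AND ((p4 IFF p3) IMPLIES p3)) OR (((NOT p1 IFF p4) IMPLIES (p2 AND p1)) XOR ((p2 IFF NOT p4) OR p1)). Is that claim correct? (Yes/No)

Test each input against both g and the formula:
  p1=0, p2=0, p3=0, p4=0: formula gives 1, g = 1 ✓
  p1=0, p2=0, p3=0, p4=1: formula gives 1, g = 1 ✓
  p1=0, p2=0, p3=1, p4=0: formula gives 1, g = 1 ✓
  p1=0, p2=0, p3=1, p4=1: formula gives 1, g = 1 ✓
  …
  p1=1, p2=0, p3=1, p4=1: formula gives 1, but g = 0 ✗
Row (1,0,1,1) is a counterexample, so the formula is not equivalent to g.

No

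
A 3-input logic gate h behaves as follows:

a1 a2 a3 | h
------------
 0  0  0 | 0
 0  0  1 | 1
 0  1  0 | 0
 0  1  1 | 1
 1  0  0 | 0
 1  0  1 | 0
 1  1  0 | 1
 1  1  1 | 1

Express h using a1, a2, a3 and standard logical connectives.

Collect the rows where h=1 — (0,0,1), (0,1,1), (1,1,0), (1,1,1) — and write one minterm per row: ¬a1·¬a2·a3, ¬a1·a2·a3, a1·a2·¬a3, a1·a2·a3. Their union (logical OR) reproduces the table exactly.

h(a1, a2, a3) = ((((a1' · a2') · a3) + ((a1' · a2) · a3)) + ((a1 · a2) · a3')) + ((a1 · a2) · a3)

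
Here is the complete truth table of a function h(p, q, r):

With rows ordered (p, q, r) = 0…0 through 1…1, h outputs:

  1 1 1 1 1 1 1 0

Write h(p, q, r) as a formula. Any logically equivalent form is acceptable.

h(p, q, r) = ((p · q) · r)'

The output is 0 only when every input is 1 — NAND of all inputs.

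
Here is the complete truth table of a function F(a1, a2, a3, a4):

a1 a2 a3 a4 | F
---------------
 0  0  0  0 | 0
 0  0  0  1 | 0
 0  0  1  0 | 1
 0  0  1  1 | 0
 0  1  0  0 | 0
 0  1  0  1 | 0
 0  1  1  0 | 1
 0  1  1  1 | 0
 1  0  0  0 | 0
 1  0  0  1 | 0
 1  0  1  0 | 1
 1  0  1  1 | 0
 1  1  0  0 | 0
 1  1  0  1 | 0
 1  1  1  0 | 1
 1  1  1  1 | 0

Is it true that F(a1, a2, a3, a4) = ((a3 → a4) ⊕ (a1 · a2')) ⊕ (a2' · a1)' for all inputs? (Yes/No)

Yes

Evaluate ((a3 → a4) ⊕ (a1 · a2')) ⊕ (a2' · a1)' on each row and compare to F:
  a1=0, a2=0, a3=0, a4=0: formula gives 0, F = 0 ✓
  a1=0, a2=0, a3=0, a4=1: formula gives 0, F = 0 ✓
  a1=0, a2=0, a3=1, a4=0: formula gives 1, F = 1 ✓
  a1=0, a2=0, a3=1, a4=1: formula gives 0, F = 0 ✓
  …and likewise for the remaining 12 rows.
No disagreement on any input; they are logically equivalent.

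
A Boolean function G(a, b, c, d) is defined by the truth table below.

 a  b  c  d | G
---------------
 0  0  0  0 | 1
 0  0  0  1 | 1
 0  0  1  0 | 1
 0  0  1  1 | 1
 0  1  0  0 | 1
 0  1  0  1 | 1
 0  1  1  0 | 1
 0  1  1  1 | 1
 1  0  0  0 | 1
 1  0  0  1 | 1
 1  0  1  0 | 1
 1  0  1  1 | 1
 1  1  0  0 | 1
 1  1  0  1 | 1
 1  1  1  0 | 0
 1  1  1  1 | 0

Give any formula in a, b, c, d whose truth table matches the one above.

G is 0 on only 2 rows — (1,1,1,0), (1,1,1,1). Writing each as a minterm (a·b·c·¬d, a·b·c·d) and OR-ing them characterizes exactly where G=0, so G is the negation of that disjunction.

G(a, b, c, d) = ((((a · b) · c) · d') + (((a · b) · c) · d))'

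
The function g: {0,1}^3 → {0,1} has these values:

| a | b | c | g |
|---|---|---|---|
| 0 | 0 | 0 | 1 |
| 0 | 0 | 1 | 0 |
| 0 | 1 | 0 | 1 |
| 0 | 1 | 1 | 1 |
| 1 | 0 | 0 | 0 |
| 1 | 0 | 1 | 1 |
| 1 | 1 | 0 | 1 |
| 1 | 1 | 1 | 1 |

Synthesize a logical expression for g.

g is 0 on only 2 rows — (0,0,1), (1,0,0). Writing each as a minterm (¬a·¬b·c, a·¬b·¬c) and OR-ing them characterizes exactly where g=0, so g is the negation of that disjunction.

g(a, b, c) = NOT (((NOT a AND NOT b) AND c) OR ((a AND NOT b) AND NOT c))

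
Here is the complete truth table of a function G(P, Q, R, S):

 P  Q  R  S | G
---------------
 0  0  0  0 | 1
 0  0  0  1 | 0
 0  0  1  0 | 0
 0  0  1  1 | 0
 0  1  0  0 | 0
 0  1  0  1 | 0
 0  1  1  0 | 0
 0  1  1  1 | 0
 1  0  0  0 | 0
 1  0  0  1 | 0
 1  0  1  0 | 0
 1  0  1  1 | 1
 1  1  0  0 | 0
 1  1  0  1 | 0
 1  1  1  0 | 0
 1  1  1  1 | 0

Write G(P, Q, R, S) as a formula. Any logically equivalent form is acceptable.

Collect the rows where G=1 — (0,0,0,0), (1,0,1,1) — and write one minterm per row: ¬P·¬Q·¬R·¬S, P·¬Q·R·S. Their union (logical OR) reproduces the table exactly.

G(P, Q, R, S) = (((¬P ∧ ¬Q) ∧ ¬R) ∧ ¬S) ∨ (((P ∧ ¬Q) ∧ R) ∧ S)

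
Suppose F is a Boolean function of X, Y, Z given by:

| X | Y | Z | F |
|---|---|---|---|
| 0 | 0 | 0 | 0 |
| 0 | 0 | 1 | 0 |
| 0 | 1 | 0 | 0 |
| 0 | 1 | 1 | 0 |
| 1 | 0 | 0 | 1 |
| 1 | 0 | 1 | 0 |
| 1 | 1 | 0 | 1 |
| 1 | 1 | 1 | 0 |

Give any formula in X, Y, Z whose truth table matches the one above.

F=1 on 2 inputs: (1,0,0), (1,1,0). Reading each as a conjunction of literals (X·¬Y·¬Z, X·Y·¬Z) and taking the OR gives the canonical DNF.

F(X, Y, Z) = ((X & ~Y) & ~Z) | ((X & Y) & ~Z)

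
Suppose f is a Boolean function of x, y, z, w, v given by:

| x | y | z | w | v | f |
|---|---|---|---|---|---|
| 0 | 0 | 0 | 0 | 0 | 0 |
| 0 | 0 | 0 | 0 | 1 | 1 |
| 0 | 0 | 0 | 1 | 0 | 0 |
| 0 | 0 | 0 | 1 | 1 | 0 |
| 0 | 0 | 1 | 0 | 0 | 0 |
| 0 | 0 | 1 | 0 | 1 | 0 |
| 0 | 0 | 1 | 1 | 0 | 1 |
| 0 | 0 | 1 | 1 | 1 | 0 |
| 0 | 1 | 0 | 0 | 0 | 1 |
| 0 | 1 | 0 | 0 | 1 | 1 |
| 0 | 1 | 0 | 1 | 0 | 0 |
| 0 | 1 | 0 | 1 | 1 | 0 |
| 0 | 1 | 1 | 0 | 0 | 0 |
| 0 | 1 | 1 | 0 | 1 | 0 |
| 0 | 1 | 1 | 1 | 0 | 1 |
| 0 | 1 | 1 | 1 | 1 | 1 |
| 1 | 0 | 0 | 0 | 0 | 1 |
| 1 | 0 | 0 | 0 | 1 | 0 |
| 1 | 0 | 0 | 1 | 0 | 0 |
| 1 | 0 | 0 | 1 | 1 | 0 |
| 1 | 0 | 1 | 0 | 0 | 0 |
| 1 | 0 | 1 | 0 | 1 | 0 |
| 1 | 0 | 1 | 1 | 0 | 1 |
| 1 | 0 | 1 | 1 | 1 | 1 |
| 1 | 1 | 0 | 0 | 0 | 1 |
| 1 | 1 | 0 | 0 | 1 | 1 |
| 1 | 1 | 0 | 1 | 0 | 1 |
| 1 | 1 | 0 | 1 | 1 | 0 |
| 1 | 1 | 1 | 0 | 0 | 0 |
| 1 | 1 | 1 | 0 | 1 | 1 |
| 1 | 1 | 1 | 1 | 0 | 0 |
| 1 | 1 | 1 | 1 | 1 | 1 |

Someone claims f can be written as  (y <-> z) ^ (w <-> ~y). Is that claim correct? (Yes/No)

Evaluate (y <-> z) ^ (w <-> ~y) on each row and compare to f:
  x=0, y=0, z=0, w=0, v=0: formula gives 1, but f = 0 ✗
Since they disagree at (0,0,0,0,0), the expression is not a correct formula for f.

No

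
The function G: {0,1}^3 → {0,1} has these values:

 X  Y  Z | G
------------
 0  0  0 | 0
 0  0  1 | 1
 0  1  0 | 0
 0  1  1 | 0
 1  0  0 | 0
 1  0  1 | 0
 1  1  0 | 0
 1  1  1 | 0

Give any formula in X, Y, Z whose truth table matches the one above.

G(X, Y, Z) = (~X & ~Y) & Z

Only row (0,0,1) gives 1. That row's minterm ¬X·¬Y·Z is G directly.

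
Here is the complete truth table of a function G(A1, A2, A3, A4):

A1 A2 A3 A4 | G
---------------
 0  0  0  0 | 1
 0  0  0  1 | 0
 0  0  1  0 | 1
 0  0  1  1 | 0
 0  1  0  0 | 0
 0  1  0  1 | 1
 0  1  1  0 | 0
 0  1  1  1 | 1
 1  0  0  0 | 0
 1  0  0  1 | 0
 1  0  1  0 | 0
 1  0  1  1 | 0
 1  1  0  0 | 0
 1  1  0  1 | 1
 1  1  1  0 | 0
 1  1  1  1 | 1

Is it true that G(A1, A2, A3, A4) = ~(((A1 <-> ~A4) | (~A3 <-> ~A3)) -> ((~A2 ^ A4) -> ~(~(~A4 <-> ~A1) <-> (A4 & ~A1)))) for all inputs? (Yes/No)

Check the formula against G row by row:
  A1=0, A2=0, A3=0, A4=0: formula gives 1, G = 1 ✓
  A1=0, A2=0, A3=0, A4=1: formula gives 0, G = 0 ✓
  A1=0, A2=0, A3=1, A4=0: formula gives 1, G = 1 ✓
  A1=0, A2=0, A3=1, A4=1: formula gives 0, G = 0 ✓
  …and likewise for the remaining 12 rows.
No disagreement on any input; they are logically equivalent.

Yes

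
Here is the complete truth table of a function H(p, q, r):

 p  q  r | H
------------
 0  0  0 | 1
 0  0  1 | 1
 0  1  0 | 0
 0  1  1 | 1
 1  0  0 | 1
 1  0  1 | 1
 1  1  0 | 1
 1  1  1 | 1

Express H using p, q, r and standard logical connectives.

H is 0 on exactly one input, (0,1,0), whose minterm is ¬p·q·¬r. So H is the negation of that single conjunction.

H(p, q, r) = not ((not p and q) and not r)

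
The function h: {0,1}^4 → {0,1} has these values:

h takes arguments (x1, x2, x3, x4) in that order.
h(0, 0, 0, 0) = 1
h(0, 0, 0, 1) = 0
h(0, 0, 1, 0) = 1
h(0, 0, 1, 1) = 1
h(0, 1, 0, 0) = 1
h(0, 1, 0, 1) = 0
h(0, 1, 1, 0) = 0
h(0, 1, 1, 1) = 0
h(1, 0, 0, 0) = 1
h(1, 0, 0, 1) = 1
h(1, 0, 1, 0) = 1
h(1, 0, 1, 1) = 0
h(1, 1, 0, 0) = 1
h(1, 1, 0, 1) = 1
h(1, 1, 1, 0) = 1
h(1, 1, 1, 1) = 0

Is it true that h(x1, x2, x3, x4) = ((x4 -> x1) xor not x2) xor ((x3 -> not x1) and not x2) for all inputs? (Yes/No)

Test each input against both h and the formula:
  x1=0, x2=0, x3=0, x4=0: formula gives 1, h = 1 ✓
  x1=0, x2=0, x3=0, x4=1: formula gives 0, h = 0 ✓
  x1=0, x2=0, x3=1, x4=0: formula gives 1, h = 1 ✓
  x1=0, x2=0, x3=1, x4=1: formula gives 0, but h = 1 ✗
Since they disagree at (0,0,1,1), the expression is not a correct formula for h.

No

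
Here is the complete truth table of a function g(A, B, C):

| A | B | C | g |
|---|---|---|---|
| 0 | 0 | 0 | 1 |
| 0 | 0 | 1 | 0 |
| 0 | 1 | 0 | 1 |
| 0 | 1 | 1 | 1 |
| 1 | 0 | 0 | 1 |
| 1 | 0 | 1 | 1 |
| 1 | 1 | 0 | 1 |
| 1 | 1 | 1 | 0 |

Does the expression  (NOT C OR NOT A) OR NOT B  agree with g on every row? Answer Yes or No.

Evaluate (NOT C OR NOT A) OR NOT B on each row and compare to g:
  A=0, B=0, C=0: formula gives 1, g = 1 ✓
  A=0, B=0, C=1: formula gives 1, but g = 0 ✗
Since they disagree at (0,0,1), the expression is not a correct formula for g.

No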